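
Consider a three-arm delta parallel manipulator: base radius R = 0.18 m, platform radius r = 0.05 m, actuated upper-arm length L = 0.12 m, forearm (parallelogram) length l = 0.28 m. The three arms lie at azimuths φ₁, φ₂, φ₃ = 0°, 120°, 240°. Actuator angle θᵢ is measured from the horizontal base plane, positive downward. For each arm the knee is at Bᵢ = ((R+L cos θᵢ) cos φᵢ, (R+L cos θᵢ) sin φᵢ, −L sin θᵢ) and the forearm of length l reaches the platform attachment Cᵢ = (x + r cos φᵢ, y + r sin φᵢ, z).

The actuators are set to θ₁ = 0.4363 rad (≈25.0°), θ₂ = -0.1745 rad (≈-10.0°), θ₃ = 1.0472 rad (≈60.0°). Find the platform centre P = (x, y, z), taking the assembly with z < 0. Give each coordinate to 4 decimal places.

φ1=0.0°: virtual centre (0.2388, 0.0000, -0.0507), radius l
arm 2 at φ=120.0°: ρ2 = 0.2482;  O2 = (-0.1241, 0.2149, 0.0208)
O3 = (0.1900·cos240.0°, 0.1900·sin240.0°, -0.1039) = (-0.0950, -0.1645, -0.1039)
eliminate P² terms by subtracting sphere 1 from 2 and 3
linear system: -0.7257x+0.4299y = 0.0024−0.1431z; -0.6675x+-0.3291y = -0.0127−-0.1064z
Cramer: x(z) = 0.0088+0.0026z;  y(z) = 0.0206-0.3286z
into |P−O₁|² = l²: 1.1080z² + 0.0867z + -0.0225 = 0;  Δ = 0.1074;  z = -0.1870 or 0.1088 → z<0 root = -0.1870
x = 0.0084, y = 0.0821

(0.0084, 0.0821, -0.1870)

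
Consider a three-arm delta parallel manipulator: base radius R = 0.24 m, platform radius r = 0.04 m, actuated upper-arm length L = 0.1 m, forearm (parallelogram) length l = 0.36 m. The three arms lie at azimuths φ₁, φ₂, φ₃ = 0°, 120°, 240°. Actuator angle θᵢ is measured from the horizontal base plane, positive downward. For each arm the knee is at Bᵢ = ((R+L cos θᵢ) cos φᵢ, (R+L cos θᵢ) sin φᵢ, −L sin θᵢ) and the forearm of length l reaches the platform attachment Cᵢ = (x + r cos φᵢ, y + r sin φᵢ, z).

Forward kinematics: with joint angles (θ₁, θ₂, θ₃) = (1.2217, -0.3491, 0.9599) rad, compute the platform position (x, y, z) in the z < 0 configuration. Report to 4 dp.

arm 1 at φ=0.0°: ρ1 = 0.2342;  S1 = (0.2342, 0.0000, -0.0940)
S2 = (0.2940·cos120.0°, 0.2940·sin120.0°, 0.0342) = (-0.1470, 0.2546, 0.0342)
arm 3 at φ=240.0°: ρ3 = 0.2574;  S3 = (-0.1287, -0.2229, -0.0819)
eliminate P² terms by subtracting sphere 1 from 2 and 3
plane₁₂: -0.7624x+0.5092y+0.2563z = 0.0239
Cramer: x(z) = -0.0217+0.1784z;  y(z) = 0.0145-0.2364z
into |P−S₁|² = l²: 1.0877z² + 0.0898z + -0.0551 = 0;  Δ = 0.2477;  z = -0.2701 or 0.1875 → z<0 root = -0.2701
x = -0.0698, y = 0.0783

(-0.0698, 0.0783, -0.2701)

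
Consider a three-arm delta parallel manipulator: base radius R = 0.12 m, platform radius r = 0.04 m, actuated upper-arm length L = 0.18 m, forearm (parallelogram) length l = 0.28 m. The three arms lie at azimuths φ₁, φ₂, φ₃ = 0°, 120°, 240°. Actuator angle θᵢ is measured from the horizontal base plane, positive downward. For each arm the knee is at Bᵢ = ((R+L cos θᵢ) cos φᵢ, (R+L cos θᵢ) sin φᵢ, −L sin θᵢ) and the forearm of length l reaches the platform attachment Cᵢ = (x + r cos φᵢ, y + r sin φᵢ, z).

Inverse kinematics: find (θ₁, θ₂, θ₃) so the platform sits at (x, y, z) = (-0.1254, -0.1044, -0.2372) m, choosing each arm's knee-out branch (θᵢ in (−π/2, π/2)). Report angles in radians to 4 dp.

φ1=0.0° → target in arm frame (-0.1254, -0.1044)
  A cos θ + B sin θ = C:  0.2054·cos θ + -0.2372·sin θ = -0.1760
  θ1 = atan2(B,A) + arccos(C/0.3138) = 1.3091
φ2=120.0° → target in arm frame (-0.0277, 0.1608)
  e−x'=0.1077;  (l²−L²−(e−x')²−y'²−z²)/2L = -0.1326
  γ=atan2(-0.2372,0.1077)=-1.1445;  ψ=arccos(-0.5089)=2.1047;  θ2=γ+ψ≈0.9601
rotate P by −φ3: (0.1531, -0.0564, -0.2372)
  A cos θ + B sin θ = C:  -0.0731·cos θ + -0.2372·sin θ = -0.0522
  θ3 = atan2(B,A) + arccos(C/0.2482) = -0.0871

θ₁ = 1.3091, θ₂ = 0.9601, θ₃ = -0.0871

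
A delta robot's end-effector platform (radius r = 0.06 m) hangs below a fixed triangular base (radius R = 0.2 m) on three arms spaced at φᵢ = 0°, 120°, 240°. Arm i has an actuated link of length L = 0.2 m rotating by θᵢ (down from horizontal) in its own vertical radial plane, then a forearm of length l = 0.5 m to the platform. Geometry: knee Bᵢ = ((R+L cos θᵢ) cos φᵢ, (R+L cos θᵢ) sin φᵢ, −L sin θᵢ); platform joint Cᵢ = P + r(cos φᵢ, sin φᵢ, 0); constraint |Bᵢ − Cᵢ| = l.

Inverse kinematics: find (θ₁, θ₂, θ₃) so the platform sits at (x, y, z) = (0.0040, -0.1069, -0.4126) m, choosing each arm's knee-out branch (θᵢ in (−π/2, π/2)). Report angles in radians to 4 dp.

φ1=0.0° → target in arm frame (0.0040, -0.1069)
  A=0.1360, B=-0.4126, C=(l²−L²−A²−y'²−z²)/(2L)=0.0246
  θ1 = atan2(B,A) + arccos(C/0.4344) = 0.2618
arm 2 (φ=120.0°): x'=-0.0946, y'=0.0500
  A cos θ + B sin θ = C:  0.2346·cos θ + -0.4126·sin θ = -0.0444
  γ=atan2(-0.4126,0.2346)=-1.0538;  ψ=arccos(-0.0936)=1.6645;  θ2=γ+ψ≈0.6107
arm 3 (φ=240.0°): x'=0.0906, y'=0.0569
  A cos θ + B sin θ = C:  0.0494·cos θ + -0.4126·sin θ = 0.0852
  θ3 = atan2(B,A) + arccos(C/0.4155) = -0.0873

θ₁ = 0.2618, θ₂ = 0.6107, θ₃ = -0.0873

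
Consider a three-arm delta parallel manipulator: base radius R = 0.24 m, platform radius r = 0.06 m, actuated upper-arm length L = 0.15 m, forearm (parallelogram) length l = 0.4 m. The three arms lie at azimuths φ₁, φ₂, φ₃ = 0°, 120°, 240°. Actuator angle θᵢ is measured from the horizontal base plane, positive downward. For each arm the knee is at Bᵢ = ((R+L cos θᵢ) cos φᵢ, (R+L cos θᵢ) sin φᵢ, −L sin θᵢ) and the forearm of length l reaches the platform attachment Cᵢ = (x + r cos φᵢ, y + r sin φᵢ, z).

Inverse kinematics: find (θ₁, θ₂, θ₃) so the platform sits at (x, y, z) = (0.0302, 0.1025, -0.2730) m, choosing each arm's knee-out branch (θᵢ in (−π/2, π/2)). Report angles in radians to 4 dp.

rotate P by −φ1: (0.0302, 0.1025, -0.2730)
  A cos θ + B sin θ = C:  0.1498·cos θ + -0.2730·sin θ = 0.1001
  √(A²+B²)=0.3114;  θ1 = -1.0689+1.2436 ≈ 0.1747
φ2=120.0° → target in arm frame (0.0737, -0.0774)
  A=0.1063, B=-0.2730, C=(l²−L²−A²−y'²−z²)/(2L)=0.1522
  √(A²+B²)=0.2930;  θ2 = -1.1994+1.0244 ≈ -0.1750
rotate P by −φ3: (-0.1039, -0.0251, -0.2730)
  A cos θ + B sin θ = C:  0.2839·cos θ + -0.2730·sin θ = -0.0608
  θ3 = atan2(B,A) + arccos(C/0.3938) = 0.9599

θ₁ = 0.1747, θ₂ = -0.1750, θ₃ = 0.9599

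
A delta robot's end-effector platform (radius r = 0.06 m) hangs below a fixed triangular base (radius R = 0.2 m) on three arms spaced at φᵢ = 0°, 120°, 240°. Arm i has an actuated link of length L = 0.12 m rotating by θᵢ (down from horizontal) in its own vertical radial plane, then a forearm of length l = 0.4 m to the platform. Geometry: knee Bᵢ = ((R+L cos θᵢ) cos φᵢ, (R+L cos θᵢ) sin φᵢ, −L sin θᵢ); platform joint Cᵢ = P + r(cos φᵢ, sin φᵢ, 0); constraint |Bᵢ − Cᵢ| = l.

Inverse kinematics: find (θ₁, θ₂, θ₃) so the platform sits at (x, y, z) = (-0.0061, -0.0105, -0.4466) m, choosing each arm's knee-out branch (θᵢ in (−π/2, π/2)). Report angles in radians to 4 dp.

θ₁ = 1.0474, θ₂ = 1.0471, θ₃ = 0.9599

φ1=0.0° → target in arm frame (-0.0061, -0.0105)
  A cos θ + B sin θ = C:  0.1461·cos θ + -0.4466·sin θ = -0.3138
  γ=atan2(-0.4466,0.1461)=-1.2546;  ψ=arccos(-0.6678)=2.3020;  θ1=γ+ψ≈1.0474
arm 2 (φ=120.0°): x'=-0.0060, y'=0.0105
  e−x'=0.1460;  (l²−L²−(e−x')²−y'²−z²)/2L = -0.3137
  √(A²+B²)=0.4699;  θ2 = -1.2547+2.3019 ≈ 1.0471
rotate P by −φ3: (0.0121, 0.0000, -0.4466)
  A cos θ + B sin θ = C:  0.1279·cos θ + -0.4466·sin θ = -0.2925
  γ=atan2(-0.4466,0.1279)=-1.2920;  ψ=arccos(-0.6296)=2.2519;  θ3=γ+ψ≈0.9599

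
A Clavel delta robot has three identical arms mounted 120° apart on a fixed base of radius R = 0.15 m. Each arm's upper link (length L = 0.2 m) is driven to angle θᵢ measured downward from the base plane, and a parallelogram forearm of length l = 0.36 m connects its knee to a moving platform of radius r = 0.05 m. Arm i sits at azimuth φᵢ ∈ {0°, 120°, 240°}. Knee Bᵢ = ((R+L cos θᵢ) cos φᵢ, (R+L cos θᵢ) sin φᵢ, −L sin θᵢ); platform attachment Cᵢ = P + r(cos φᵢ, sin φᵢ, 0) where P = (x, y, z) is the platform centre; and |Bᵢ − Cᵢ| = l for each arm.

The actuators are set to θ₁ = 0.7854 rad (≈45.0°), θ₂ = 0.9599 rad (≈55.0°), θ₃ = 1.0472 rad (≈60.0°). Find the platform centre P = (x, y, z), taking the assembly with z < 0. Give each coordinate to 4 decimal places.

centre 1 = (0.2414·cos0.0°, 0.2414·sin0.0°, -0.1414) = (0.2414, 0.0000, -0.1414)
centre 2 = (0.2147·cos120.0°, 0.2147·sin120.0°, -0.1638) = (-0.1074, 0.1860, -0.1638)
φ3=240.0°: virtual centre (-0.1000, -0.1732, -0.1732), radius l
|centre ₂|²−|centre ₁|² = -0.0053;  |centre ₃|²−|centre ₁|² = -0.0083
linear system: -0.6976x+0.3719y = -0.0053−-0.0448z; -0.6828x+-0.3464y = -0.0083−-0.0636z
Cramer: x(z) = 0.0099-0.0790z;  y(z) = 0.0043-0.0277z
quadratic in z: (1.0070)z²+(0.3192)z+(-0.0560)=0, √Δ=0.5722 → z ∈ {-0.4426, 0.1256}; z = -0.4426 (taking z<0)
x = 0.0449, y = 0.0166

(0.0449, 0.0166, -0.4426)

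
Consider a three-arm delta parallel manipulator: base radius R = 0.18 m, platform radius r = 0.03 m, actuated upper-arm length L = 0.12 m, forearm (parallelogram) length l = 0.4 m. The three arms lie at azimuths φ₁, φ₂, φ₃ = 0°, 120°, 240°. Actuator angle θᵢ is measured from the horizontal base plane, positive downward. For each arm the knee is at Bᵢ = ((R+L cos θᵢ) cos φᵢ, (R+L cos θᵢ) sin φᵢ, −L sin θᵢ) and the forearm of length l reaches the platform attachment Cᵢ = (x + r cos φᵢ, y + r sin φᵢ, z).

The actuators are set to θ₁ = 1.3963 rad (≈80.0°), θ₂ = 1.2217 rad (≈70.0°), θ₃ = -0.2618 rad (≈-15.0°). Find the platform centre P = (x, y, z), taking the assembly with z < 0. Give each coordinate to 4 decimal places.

O1 = (0.1708·cos0.0°, 0.1708·sin0.0°, -0.1182) = (0.1708, 0.0000, -0.1182)
arm 2 at φ=120.0°: ρ2 = 0.1910;  O2 = (-0.0955, 0.1655, -0.1128)
arm 3 at φ=240.0°: ρ3 = 0.2659;  O3 = (-0.1330, -0.2303, 0.0311)
subtract pairs → two planes through P
[-0.5327 0.3309 0.0108]·P = 0.0061;  [-0.6076 -0.4606 0.2985]·P = 0.0285
Cramer: x(z) = -0.0274+0.2324z;  y(z) = -0.0258+0.3414z
sphere 1 gives Az²+Bz+C=0 with A=1.1706, B=0.1266, C=-0.1061;  B²−4AC=0.5127;  roots -0.3599, 0.2518;  negative root z = -0.3599
x = -0.1111, y = -0.1487

(-0.1111, -0.1487, -0.3599)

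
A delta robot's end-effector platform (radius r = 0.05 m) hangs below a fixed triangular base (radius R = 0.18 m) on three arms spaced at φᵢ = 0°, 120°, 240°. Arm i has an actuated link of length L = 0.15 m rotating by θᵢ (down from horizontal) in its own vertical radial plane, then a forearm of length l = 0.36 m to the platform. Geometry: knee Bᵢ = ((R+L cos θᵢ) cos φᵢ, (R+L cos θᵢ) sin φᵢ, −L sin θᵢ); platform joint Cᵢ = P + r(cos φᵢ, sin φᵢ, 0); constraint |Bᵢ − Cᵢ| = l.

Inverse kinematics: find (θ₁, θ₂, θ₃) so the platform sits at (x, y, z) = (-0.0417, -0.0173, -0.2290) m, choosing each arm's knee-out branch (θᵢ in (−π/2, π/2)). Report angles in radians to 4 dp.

θ₁ = 0.3494, θ₂ = -0.0001, θ₃ = -0.2613

arm 1 (φ=0.0°): x'=-0.0417, y'=-0.0173
  A=0.1717, B=-0.2290, C=(l²−L²−A²−y'²−z²)/(2L)=0.0829
  √(A²+B²)=0.2862;  θ1 = -0.9274+1.2768 ≈ 0.3494
arm 2 (φ=120.0°): x'=0.0059, y'=0.0448
  e−x'=0.1241;  (l²−L²−(e−x')²−y'²−z²)/2L = 0.1242
  √(A²+B²)=0.2605;  θ2 = -1.0741+1.0740 ≈ -0.0001
φ3=240.0° → target in arm frame (0.0358, -0.0275)
  A=0.0942, B=-0.2290, C=(l²−L²−A²−y'²−z²)/(2L)=0.1501
  θ3 = atan2(B,A) + arccos(C/0.2476) = -0.2613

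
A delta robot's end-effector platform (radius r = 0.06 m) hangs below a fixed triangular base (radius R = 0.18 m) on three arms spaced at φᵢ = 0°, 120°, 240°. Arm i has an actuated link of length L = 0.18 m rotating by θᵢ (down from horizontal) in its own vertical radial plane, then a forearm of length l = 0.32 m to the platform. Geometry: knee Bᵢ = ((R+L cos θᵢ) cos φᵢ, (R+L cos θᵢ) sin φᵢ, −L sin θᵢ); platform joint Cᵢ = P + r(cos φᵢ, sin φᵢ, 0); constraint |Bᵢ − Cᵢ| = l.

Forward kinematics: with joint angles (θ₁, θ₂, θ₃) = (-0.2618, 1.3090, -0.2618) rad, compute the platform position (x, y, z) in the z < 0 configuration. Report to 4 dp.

(0.0762, -0.1319, -0.1473)

φ1=0.0°: virtual centre (0.2939, 0.0000, 0.0466), radius l
φ2=120.0°: virtual centre (-0.0833, 0.1443, -0.1739), radius l
φ3=240.0°: virtual centre (-0.1469, -0.2545, 0.0466), radius l
eliminate P² terms by subtracting sphere 1 from 2 and 3
plane₁₂: -0.7543x+0.2885y+-0.4409z = -0.0305
det = 0.6383;  x = 0.0244+-0.3516z,  y = -0.0422+0.6090z
into |P−O₁|² = l²: 1.4944z² + 0.0449z + -0.0258 = 0;  Δ = 0.1563;  z = -0.1473 or 0.1172 → z<0 root = -0.1473
x = 0.0762, y = -0.1319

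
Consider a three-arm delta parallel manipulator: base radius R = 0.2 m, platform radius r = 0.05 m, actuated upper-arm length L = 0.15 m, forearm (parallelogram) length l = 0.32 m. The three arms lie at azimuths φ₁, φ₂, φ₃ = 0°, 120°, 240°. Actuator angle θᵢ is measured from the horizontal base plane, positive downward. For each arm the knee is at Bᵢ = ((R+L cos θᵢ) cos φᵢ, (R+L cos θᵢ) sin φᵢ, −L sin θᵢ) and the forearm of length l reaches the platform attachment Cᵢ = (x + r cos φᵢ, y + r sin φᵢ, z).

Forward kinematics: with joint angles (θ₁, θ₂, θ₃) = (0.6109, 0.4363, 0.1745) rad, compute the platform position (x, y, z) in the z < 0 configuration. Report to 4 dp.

φ1=0.0°: virtual centre (0.2729, 0.0000, -0.0860), radius l
arm 2 at φ=120.0°: e+L cos θ2 = 0.2859;  O2 = (-0.1430, 0.2476, -0.0634)
φ3=240.0°: virtual centre (-0.1489, -0.2578, -0.0260), radius l
eliminate P² terms by subtracting sphere 1 from 2 and 3
plane₁₂: -0.8317x+0.4953y+0.0453z = 0.0039
det = 0.8466;  x = -0.0068+0.0978z,  y = -0.0034+0.0727z
quadratic in z: (1.0149)z²+(0.1169)z+(-0.0168)=0, √Δ=0.2861 → z ∈ {-0.1985, 0.0834}; z = -0.1985 (taking z<0)
x = -0.0262, y = -0.0179

(-0.0262, -0.0179, -0.1985)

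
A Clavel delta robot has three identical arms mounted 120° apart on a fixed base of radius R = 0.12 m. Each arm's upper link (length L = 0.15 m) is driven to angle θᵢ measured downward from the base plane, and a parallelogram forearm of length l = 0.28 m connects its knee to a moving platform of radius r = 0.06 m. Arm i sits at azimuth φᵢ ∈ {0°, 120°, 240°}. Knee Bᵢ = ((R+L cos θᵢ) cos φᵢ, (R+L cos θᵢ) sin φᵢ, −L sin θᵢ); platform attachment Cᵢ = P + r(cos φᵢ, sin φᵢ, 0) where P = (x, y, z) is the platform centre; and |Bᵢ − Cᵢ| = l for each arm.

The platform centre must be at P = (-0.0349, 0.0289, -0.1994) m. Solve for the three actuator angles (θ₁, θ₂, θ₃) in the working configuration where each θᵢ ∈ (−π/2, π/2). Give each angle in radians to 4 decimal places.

θ₁ = 0.3490, θ₂ = -0.1749, θ₃ = 0.1745

φ1=0.0° → target in arm frame (-0.0349, 0.0289)
  A cos θ + B sin θ = C:  0.0949·cos θ + -0.1994·sin θ = 0.0210
  θ1 = atan2(B,A) + arccos(C/0.2208) = 0.3490
rotate P by −φ2: (0.0425, 0.0158, -0.1994)
  A cos θ + B sin θ = C:  0.0175·cos θ + -0.1994·sin θ = 0.0519
  √(A²+B²)=0.2002;  θ2 = -1.4831+1.3083 ≈ -0.1749
rotate P by −φ3: (-0.0076, -0.0447, -0.1994)
  A=0.0676, B=-0.1994, C=(l²−L²−A²−y'²−z²)/(2L)=0.0319
  γ=atan2(-0.1994,0.0676)=-1.2440;  ψ=arccos(0.1516)=1.4186;  θ3=γ+ψ≈0.1745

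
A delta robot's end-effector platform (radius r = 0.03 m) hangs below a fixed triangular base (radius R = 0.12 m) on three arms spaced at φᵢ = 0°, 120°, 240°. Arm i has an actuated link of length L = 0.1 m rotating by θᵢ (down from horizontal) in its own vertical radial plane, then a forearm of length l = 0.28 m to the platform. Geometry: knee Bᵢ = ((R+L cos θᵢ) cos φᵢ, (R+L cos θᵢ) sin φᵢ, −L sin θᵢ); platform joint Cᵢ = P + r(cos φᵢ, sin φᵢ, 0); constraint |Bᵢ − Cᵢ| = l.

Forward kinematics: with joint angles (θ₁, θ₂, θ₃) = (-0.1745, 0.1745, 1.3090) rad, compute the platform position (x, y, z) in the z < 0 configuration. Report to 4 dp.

centre 1 = (0.1885·cos0.0°, 0.1885·sin0.0°, 0.0174) = (0.1885, 0.0000, 0.0174)
arm 2 at φ=120.0°: ρ2 = 0.1885;  centre 2 = (-0.0942, 0.1632, -0.0174)
centre 3 = (0.1159·cos240.0°, 0.1159·sin240.0°, -0.0966) = (-0.0579, -0.1004, -0.0966)
subtract pairs → two planes through P
plane₁₂: -0.5654x+0.3265y+-0.0694z = 0.0000
det = 0.2744;  x = 0.0155+-0.3220z,  y = 0.0269+-0.3449z
quadratic in z: (1.2226)z²+(0.0581)z+(-0.0475)=0, √Δ=0.4853 → z ∈ {-0.2222, 0.1747}; z = -0.2222 (taking z<0)
x = 0.0871, y = 0.1036

(0.0871, 0.1036, -0.2222)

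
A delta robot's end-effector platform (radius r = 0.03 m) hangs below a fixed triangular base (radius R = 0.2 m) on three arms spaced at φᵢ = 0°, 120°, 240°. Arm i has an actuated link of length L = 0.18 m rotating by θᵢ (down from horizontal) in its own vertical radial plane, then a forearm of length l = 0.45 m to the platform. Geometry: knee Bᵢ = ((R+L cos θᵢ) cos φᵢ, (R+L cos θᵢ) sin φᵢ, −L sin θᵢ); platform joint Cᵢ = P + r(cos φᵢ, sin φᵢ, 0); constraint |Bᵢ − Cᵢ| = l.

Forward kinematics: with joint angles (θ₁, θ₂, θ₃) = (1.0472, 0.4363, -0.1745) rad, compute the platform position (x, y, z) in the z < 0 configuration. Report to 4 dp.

φ1=0.0°: virtual centre (0.2600, 0.0000, -0.1559), radius l
φ2=120.0°: virtual centre (-0.1666, 0.2885, -0.0761), radius l
centre 3 = (0.3473·cos240.0°, 0.3473·sin240.0°, 0.0313) = (-0.1736, -0.3007, 0.0313)
|centre ₂|²−|centre ₁|² = 0.0249;  |centre ₃|²−|centre ₁|² = 0.0297
[-0.8531 0.5770 0.1596]·P = 0.0249;  [-0.8673 -0.6015 0.3743]·P = 0.0297
det = 1.0136;  x = -0.0316+0.3078z,  y = -0.0037+0.1784z
into |P−centre ₁|² = l²: 1.1266z² + 0.1309z + -0.0931 = 0;  Δ = 0.4368;  z = -0.3514 or 0.2352 → z<0 root = -0.3514
x = -0.1398, y = -0.0664

(-0.1398, -0.0664, -0.3514)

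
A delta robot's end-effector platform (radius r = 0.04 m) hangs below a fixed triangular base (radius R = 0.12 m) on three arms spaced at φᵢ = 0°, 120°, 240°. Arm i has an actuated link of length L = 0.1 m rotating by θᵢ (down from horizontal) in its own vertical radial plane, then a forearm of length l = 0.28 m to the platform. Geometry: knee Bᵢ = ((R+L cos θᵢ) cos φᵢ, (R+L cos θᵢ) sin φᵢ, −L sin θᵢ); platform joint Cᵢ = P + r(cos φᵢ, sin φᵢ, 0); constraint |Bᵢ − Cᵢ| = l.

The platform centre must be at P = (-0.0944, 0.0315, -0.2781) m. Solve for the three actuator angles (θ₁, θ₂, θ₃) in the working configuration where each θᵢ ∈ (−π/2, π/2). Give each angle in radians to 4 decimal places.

arm 1 (φ=0.0°): x'=-0.0944, y'=0.0315
  A cos θ + B sin θ = C:  0.1744·cos θ + -0.2781·sin θ = -0.2017
  γ=atan2(-0.2781,0.1744)=-1.0107;  ψ=arccos(-0.6146)=2.2326;  θ1=γ+ψ≈1.2219
arm 2 (φ=120.0°): x'=0.0745, y'=0.0660
  A=0.0055, B=-0.2781, C=(l²−L²−A²−y'²−z²)/(2L)=-0.0666
  γ=atan2(-0.2781,0.0055)=-1.5509;  ψ=arccos(-0.2396)=1.8127;  θ2=γ+ψ≈0.2618
φ3=240.0° → target in arm frame (0.0199, -0.0975)
  A=0.0601, B=-0.2781, C=(l²−L²−A²−y'²−z²)/(2L)=-0.1103
  γ=atan2(-0.2781,0.0601)=-1.3580;  ψ=arccos(-0.3876)=1.9688;  θ3=γ+ψ≈0.6108

θ₁ = 1.2219, θ₂ = 0.2618, θ₃ = 0.6108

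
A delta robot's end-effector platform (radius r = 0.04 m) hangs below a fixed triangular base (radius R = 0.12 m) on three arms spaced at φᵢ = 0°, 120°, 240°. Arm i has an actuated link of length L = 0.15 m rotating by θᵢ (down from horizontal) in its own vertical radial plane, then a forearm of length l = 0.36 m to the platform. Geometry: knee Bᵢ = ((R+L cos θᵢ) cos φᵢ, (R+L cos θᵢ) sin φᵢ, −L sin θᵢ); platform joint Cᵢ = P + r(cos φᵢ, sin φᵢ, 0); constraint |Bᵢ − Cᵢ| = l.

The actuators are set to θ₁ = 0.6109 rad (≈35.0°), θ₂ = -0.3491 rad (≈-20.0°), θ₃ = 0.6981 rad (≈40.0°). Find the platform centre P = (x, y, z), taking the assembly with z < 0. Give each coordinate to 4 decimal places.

S1 = (0.2029·cos0.0°, 0.2029·sin0.0°, -0.0860) = (0.2029, 0.0000, -0.0860)
S2 = (0.2210·cos120.0°, 0.2210·sin120.0°, 0.0513) = (-0.1105, 0.1914, 0.0513)
S3 = (0.1949·cos240.0°, 0.1949·sin240.0°, -0.0964) = (-0.0975, -0.1688, -0.0964)
subtract pairs → two planes through P
[-0.6267 0.3827 0.2747]·P = 0.0029;  [-0.6006 -0.3376 -0.0207]·P = -0.0013
Cramer: x(z) = -0.0011+0.1921z;  y(z) = 0.0057-0.4032z
quadratic in z: (1.1995)z²+(0.0891)z+(-0.0806)=0, √Δ=0.6280 → z ∈ {-0.2989, 0.2247}; z = -0.2989 (taking z<0)
x = -0.0585, y = 0.1263

(-0.0585, 0.1263, -0.2989)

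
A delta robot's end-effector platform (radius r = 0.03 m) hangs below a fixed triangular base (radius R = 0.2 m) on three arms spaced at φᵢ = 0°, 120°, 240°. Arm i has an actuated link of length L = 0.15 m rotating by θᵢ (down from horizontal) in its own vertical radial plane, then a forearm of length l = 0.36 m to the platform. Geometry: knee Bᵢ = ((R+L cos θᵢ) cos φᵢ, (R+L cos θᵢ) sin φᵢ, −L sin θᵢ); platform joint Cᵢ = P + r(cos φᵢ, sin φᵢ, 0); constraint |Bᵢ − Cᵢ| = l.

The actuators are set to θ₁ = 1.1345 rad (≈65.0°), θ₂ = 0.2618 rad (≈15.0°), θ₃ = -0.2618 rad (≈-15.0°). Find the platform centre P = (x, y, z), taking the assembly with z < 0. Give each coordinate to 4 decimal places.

(-0.1138, -0.0321, -0.2254)

centre 1 = (0.2334·cos0.0°, 0.2334·sin0.0°, -0.1359) = (0.2334, 0.0000, -0.1359)
φ2=120.0°: virtual centre (-0.1574, 0.2727, -0.0388), radius l
φ3=240.0°: virtual centre (-0.1574, -0.2727, 0.0388), radius l
eliminate P² terms by subtracting sphere 1 from 2 and 3
plane₁₂: -0.7817x+0.5454y+0.1943z = 0.0277
Cramer: x(z) = -0.0355+0.3478z;  y(z) = 0.0000+0.1424z
into |P−centre ₁|² = l²: 1.1413z² + 0.0849z + -0.0388 = 0;  Δ = 0.1845;  z = -0.2254 or 0.1510 → z<0 root = -0.2254
x = -0.1138, y = -0.0321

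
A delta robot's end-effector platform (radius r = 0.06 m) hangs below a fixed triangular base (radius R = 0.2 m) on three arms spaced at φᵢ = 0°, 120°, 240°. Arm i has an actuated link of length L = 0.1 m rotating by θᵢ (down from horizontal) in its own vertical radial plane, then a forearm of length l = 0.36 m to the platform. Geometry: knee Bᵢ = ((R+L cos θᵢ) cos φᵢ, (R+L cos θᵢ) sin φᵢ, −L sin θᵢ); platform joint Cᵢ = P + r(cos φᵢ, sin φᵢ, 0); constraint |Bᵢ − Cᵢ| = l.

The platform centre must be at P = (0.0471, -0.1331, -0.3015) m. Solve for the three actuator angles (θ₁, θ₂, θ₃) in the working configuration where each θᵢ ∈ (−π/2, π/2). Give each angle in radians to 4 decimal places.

θ₁ = 0.2616, θ₂ = 1.3963, θ₃ = -0.0868

arm 1 (φ=0.0°): x'=0.0471, y'=-0.1331
  A=0.0929, B=-0.3015, C=(l²−L²−A²−y'²−z²)/(2L)=0.0118
  γ=atan2(-0.3015,0.0929)=-1.2719;  ψ=arccos(0.0373)=1.5335;  θ1=γ+ψ≈0.2616
rotate P by −φ2: (-0.1388, 0.0258, -0.3015)
  e−x'=0.2788;  (l²−L²−(e−x')²−y'²−z²)/2L = -0.2485
  γ=atan2(-0.3015,0.2788)=-0.8245;  ψ=arccos(-0.6052)=2.2208;  θ2=γ+ψ≈1.3963
arm 3 (φ=240.0°): x'=0.0917, y'=0.1073
  e−x'=0.0483;  (l²−L²−(e−x')²−y'²−z²)/2L = 0.0742
  √(A²+B²)=0.3053;  θ3 = -1.4120+1.3253 ≈ -0.0868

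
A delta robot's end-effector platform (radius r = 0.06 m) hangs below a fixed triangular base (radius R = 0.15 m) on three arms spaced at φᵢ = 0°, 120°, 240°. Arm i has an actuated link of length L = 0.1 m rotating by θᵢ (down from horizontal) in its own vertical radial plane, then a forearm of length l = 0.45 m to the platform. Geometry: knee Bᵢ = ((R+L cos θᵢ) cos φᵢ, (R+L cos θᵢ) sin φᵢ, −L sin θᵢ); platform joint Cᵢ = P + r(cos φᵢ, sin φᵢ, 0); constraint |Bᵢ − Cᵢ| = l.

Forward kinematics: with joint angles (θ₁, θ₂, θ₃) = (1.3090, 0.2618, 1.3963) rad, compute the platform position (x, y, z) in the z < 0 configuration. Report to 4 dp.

(-0.0736, 0.1521, -0.4754)

arm 1 at φ=0.0°: ρ1 = 0.1159;  centre 1 = (0.1159, 0.0000, -0.0966)
centre 2 = (0.1866·cos120.0°, 0.1866·sin120.0°, -0.0259) = (-0.0933, 0.1616, -0.0259)
centre 3 = (0.1074·cos240.0°, 0.1074·sin240.0°, -0.0985) = (-0.0537, -0.0930, -0.0985)
eliminate P² terms by subtracting sphere 1 from 2 and 3
[-0.4184 0.3232 0.1414]·P = 0.0127;  [-0.3391 -0.1860 -0.0038]·P = -0.0015
det = 0.1874;  x = -0.0100+0.1338z,  y = 0.0265+-0.2644z
into |P−centre ₁|² = l²: 1.0878z² + 0.1455z + -0.1766 = 0;  Δ = 0.7897;  z = -0.4754 or 0.3416 → z<0 root = -0.4754
x = -0.0736, y = 0.1521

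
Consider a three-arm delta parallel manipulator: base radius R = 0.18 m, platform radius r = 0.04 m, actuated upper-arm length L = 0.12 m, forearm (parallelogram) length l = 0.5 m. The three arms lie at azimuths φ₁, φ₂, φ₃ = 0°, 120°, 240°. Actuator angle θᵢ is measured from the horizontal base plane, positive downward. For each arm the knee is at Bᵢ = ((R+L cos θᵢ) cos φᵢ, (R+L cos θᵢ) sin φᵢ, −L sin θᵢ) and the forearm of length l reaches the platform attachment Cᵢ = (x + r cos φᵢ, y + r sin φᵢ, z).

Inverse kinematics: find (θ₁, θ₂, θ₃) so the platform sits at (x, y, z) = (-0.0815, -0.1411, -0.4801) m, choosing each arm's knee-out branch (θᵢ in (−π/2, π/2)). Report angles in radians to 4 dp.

φ1=0.0° → target in arm frame (-0.0815, -0.1411)
  A cos θ + B sin θ = C:  0.2215·cos θ + -0.4801·sin θ = -0.2661
  γ=atan2(-0.4801,0.2215)=-1.1385;  ψ=arccos(-0.5033)=2.0982;  θ1=γ+ψ≈0.9597
rotate P by −φ2: (-0.0814, 0.1411, -0.4801)
  A cos θ + B sin θ = C:  0.2214·cos θ + -0.4801·sin θ = -0.2661
  √(A²+B²)=0.5287;  θ2 = -1.1386+2.0981 ≈ 0.9595
rotate P by −φ3: (0.1629, 0.0000, -0.4801)
  A cos θ + B sin θ = C:  -0.0229·cos θ + -0.4801·sin θ = 0.0191
  γ=atan2(-0.4801,-0.0229)=-1.6186;  ψ=arccos(0.0397)=1.5311;  θ3=γ+ψ≈-0.0875

θ₁ = 0.9597, θ₂ = 0.9595, θ₃ = -0.0875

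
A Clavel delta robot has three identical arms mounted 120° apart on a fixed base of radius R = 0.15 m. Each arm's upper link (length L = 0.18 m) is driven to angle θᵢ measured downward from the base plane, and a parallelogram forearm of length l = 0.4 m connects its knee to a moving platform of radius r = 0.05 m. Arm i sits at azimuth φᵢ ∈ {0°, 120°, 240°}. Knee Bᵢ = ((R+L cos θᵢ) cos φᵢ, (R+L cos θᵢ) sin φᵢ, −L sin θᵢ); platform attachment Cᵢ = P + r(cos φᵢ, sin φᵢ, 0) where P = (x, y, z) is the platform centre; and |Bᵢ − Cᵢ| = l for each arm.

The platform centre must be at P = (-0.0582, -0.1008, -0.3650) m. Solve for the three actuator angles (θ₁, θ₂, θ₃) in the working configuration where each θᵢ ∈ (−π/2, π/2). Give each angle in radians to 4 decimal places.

θ₁ = 0.6980, θ₂ = 0.6980, θ₃ = -0.0001

φ1=0.0° → target in arm frame (-0.0582, -0.1008)
  A=0.1582, B=-0.3650, C=(l²−L²−A²−y'²−z²)/(2L)=-0.1134
  γ=atan2(-0.3650,0.1582)=-1.1618;  ψ=arccos(-0.2850)=1.8598;  θ1=γ+ψ≈0.6980
arm 2 (φ=120.0°): x'=-0.0582, y'=0.1008
  A=0.1582, B=-0.3650, C=(l²−L²−A²−y'²−z²)/(2L)=-0.1134
  √(A²+B²)=0.3978;  θ2 = -1.1618+1.8598 ≈ 0.6980
rotate P by −φ3: (0.1164, 0.0000, -0.3650)
  A=-0.0164, B=-0.3650, C=(l²−L²−A²−y'²−z²)/(2L)=-0.0164
  √(A²+B²)=0.3654;  θ3 = -1.6157+1.6156 ≈ -0.0001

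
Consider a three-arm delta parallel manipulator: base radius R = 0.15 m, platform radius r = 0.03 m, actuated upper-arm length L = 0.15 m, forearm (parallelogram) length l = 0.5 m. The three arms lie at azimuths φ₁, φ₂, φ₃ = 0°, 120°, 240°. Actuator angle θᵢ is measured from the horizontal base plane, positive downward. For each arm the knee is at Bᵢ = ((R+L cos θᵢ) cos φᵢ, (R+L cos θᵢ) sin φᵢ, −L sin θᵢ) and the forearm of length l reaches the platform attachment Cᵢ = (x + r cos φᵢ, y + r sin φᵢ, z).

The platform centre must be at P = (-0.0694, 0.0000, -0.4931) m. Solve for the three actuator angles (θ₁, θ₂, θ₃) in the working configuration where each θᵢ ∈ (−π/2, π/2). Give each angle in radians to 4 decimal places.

rotate P by −φ1: (-0.0694, 0.0000, -0.4931)
  A=0.1894, B=-0.4931, C=(l²−L²−A²−y'²−z²)/(2L)=-0.1717
  θ1 = atan2(B,A) + arccos(C/0.5282) = 0.6979
rotate P by −φ2: (0.0347, 0.0601, -0.4931)
  A cos θ + B sin θ = C:  0.0853·cos θ + -0.4931·sin θ = -0.0885
  √(A²+B²)=0.5004;  θ2 = -1.3995+1.7485 ≈ 0.3490
φ3=240.0° → target in arm frame (0.0347, -0.0601)
  e−x'=0.0853;  (l²−L²−(e−x')²−y'²−z²)/2L = -0.0885
  θ3 = atan2(B,A) + arccos(C/0.5004) = 0.3490

θ₁ = 0.6979, θ₂ = 0.3490, θ₃ = 0.3490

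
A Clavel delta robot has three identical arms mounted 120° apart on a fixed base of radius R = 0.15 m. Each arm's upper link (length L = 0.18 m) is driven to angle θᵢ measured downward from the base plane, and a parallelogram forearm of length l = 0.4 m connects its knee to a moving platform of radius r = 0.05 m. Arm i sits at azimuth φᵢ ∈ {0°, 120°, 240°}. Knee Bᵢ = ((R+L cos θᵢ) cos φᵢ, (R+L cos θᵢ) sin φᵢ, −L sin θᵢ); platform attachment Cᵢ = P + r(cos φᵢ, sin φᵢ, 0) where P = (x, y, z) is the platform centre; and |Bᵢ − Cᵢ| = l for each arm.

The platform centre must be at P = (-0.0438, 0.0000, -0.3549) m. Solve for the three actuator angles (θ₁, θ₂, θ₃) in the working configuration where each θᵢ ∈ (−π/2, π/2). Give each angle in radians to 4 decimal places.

θ₁ = 0.5235, θ₂ = 0.2617, θ₃ = 0.2617

arm 1 (φ=0.0°): x'=-0.0438, y'=0.0000
  A=0.1438, B=-0.3549, C=(l²−L²−A²−y'²−z²)/(2L)=-0.0529
  θ1 = atan2(B,A) + arccos(C/0.3829) = 0.5235
φ2=120.0° → target in arm frame (0.0219, 0.0379)
  A=0.0781, B=-0.3549, C=(l²−L²−A²−y'²−z²)/(2L)=-0.0164
  θ2 = atan2(B,A) + arccos(C/0.3634) = 0.2617
rotate P by −φ3: (0.0219, -0.0379, -0.3549)
  A=0.0781, B=-0.3549, C=(l²−L²−A²−y'²−z²)/(2L)=-0.0164
  √(A²+B²)=0.3634;  θ3 = -1.3542+1.6159 ≈ 0.2617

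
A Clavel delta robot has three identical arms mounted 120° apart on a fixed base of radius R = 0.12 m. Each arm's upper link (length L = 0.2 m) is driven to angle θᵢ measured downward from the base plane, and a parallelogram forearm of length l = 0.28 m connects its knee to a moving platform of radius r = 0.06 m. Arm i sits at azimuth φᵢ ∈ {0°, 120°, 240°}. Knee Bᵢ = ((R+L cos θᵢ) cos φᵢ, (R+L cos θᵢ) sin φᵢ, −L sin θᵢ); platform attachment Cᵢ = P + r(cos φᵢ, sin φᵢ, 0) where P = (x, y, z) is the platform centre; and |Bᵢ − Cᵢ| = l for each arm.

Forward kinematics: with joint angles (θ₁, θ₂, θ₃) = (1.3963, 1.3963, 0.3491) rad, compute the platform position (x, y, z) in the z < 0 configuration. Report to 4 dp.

arm 1 at φ=0.0°: ρ1 = 0.0947;  centre 1 = (0.0947, 0.0000, -0.1970)
arm 2 at φ=120.0°: ρ2 = 0.0947;  centre 2 = (-0.0474, 0.0820, -0.1970)
arm 3 at φ=240.0°: ρ3 = 0.2479;  centre 3 = (-0.1240, -0.2147, -0.0684)
eliminate P² terms by subtracting sphere 1 from 2 and 3
[-0.2842 0.1641 0.0000]·P = 0.0000;  [-0.4374 -0.4294 0.2571]·P = 0.0184
Cramer: x(z) = -0.0156+0.2177z;  y(z) = -0.0270+0.3770z
sphere 1 gives Az²+Bz+C=0 with A=1.1895, B=0.3256, C=-0.0267;  B²−4AC=0.2331;  roots -0.3398, 0.0661;  negative root z = -0.3398
x = -0.0895, y = -0.1551

(-0.0895, -0.1551, -0.3398)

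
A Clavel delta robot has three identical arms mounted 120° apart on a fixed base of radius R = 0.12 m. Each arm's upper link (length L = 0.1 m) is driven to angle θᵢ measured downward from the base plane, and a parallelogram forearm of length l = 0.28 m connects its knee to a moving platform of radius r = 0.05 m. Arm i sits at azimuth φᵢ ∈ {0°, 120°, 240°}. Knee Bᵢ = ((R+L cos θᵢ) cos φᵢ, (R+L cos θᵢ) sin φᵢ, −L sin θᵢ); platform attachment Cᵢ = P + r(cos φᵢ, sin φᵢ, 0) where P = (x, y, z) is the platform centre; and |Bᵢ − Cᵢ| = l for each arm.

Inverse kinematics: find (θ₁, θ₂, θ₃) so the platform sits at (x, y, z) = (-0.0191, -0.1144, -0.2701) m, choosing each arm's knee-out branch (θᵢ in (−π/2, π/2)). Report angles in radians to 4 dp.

θ₁ = 0.7851, θ₂ = 1.1338, θ₃ = -0.0005

arm 1 (φ=0.0°): x'=-0.0191, y'=-0.1144
  A=0.0891, B=-0.2701, C=(l²−L²−A²−y'²−z²)/(2L)=-0.1279
  γ=atan2(-0.2701,0.0891)=-1.2522;  ψ=arccos(-0.4497)=2.0372;  θ1=γ+ψ≈0.7851
rotate P by −φ2: (-0.0895, 0.0737, -0.2701)
  e−x'=0.1595;  (l²−L²−(e−x')²−y'²−z²)/2L = -0.1772
  γ=atan2(-0.2701,0.1595)=-1.0373;  ψ=arccos(-0.5649)=2.1711;  θ2=γ+ψ≈1.1338
arm 3 (φ=240.0°): x'=0.1086, y'=0.0407
  A cos θ + B sin θ = C:  -0.0386·cos θ + -0.2701·sin θ = -0.0385
  √(A²+B²)=0.2728;  θ3 = -1.7128+1.7124 ≈ -0.0005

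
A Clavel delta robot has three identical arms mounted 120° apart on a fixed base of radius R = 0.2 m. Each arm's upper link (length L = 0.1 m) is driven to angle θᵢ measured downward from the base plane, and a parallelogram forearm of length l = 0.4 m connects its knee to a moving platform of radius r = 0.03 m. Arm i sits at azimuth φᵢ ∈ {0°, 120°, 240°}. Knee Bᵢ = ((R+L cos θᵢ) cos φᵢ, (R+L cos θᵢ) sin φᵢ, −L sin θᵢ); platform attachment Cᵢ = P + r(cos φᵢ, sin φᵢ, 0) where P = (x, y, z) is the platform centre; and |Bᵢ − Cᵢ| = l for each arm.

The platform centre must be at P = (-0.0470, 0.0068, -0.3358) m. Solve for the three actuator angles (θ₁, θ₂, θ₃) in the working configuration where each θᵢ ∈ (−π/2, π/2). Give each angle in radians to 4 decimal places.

arm 1 (φ=0.0°): x'=-0.0470, y'=0.0068
  A cos θ + B sin θ = C:  0.2170·cos θ + -0.3358·sin θ = -0.0495
  θ1 = atan2(B,A) + arccos(C/0.3998) = 0.6978
rotate P by −φ2: (0.0294, 0.0373, -0.3358)
  A=0.1406, B=-0.3358, C=(l²−L²−A²−y'²−z²)/(2L)=0.0804
  √(A²+B²)=0.3641;  θ2 = -1.1742+1.3482 ≈ 0.1739
φ3=240.0° → target in arm frame (0.0176, -0.0441)
  A=0.1524, B=-0.3358, C=(l²−L²−A²−y'²−z²)/(2L)=0.0604
  γ=atan2(-0.3358,0.1524)=-1.1448;  ψ=arccos(0.1637)=1.4064;  θ3=γ+ψ≈0.2616

θ₁ = 0.6978, θ₂ = 0.1739, θ₃ = 0.2616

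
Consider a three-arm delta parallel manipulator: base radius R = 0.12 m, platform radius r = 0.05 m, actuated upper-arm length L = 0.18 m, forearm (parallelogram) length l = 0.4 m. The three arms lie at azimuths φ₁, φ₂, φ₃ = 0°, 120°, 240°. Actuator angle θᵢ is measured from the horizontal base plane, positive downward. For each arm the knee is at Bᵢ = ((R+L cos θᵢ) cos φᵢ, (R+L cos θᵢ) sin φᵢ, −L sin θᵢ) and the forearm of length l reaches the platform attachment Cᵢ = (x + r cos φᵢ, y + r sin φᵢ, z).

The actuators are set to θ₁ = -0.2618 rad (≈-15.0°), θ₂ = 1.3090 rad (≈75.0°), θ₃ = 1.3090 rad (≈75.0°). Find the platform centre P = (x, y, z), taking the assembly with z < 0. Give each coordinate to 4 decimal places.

arm 1 at φ=0.0°: ρ1 = 0.2439;  centre 1 = (0.2439, 0.0000, 0.0466)
centre 2 = (0.1166·cos120.0°, 0.1166·sin120.0°, -0.1739) = (-0.0583, 0.1010, -0.1739)
φ3=240.0°: virtual centre (-0.0583, -0.1010, -0.1739), radius l
|centre ₂|²−|centre ₁|² = -0.0178;  |centre ₃|²−|centre ₁|² = -0.0178
linear system: -0.6043x+0.2019y = -0.0178−-0.4409z; -0.6043x+-0.2019y = -0.0178−-0.4409z
Cramer: x(z) = 0.0295-0.7296z;  y(z) = 0.0000+0.0000z
sphere 1 gives Az²+Bz+C=0 with A=1.5323, B=0.2196, C=-0.1119;  B²−4AC=0.7339;  roots -0.3512, 0.2079;  negative root z = -0.3512
x = 0.2857, y = 0.0000

(0.2857, 0.0000, -0.3512)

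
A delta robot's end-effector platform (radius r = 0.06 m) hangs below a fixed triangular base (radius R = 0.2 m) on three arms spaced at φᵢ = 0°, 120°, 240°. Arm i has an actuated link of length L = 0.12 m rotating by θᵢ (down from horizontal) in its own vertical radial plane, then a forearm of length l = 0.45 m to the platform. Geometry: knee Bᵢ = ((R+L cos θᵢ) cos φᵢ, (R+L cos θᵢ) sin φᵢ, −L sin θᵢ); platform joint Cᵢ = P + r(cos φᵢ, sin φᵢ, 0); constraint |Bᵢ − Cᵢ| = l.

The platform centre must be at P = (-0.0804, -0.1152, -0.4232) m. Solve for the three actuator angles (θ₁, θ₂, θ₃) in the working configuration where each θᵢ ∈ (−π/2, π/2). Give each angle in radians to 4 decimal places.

rotate P by −φ1: (-0.0804, -0.1152, -0.4232)
  A=0.2204, B=-0.4232, C=(l²−L²−A²−y'²−z²)/(2L)=-0.2202
  γ=atan2(-0.4232,0.2204)=-1.0907;  ψ=arccos(-0.4615)=2.0504;  θ1=γ+ψ≈0.9598
rotate P by −φ2: (-0.0596, 0.1272, -0.4232)
  A=0.1996, B=-0.4232, C=(l²−L²−A²−y'²−z²)/(2L)=-0.1959
  γ=atan2(-0.4232,0.1996)=-1.1302;  ψ=arccos(-0.4186)=2.0028;  θ2=γ+ψ≈0.8726
rotate P by −φ3: (0.1400, -0.0120, -0.4232)
  e−x'=0.0000;  (l²−L²−(e−x')²−y'²−z²)/2L = 0.0369
  √(A²+B²)=0.4232;  θ3 = -1.5707+1.4835 ≈ -0.0872

θ₁ = 0.9598, θ₂ = 0.8726, θ₃ = -0.0872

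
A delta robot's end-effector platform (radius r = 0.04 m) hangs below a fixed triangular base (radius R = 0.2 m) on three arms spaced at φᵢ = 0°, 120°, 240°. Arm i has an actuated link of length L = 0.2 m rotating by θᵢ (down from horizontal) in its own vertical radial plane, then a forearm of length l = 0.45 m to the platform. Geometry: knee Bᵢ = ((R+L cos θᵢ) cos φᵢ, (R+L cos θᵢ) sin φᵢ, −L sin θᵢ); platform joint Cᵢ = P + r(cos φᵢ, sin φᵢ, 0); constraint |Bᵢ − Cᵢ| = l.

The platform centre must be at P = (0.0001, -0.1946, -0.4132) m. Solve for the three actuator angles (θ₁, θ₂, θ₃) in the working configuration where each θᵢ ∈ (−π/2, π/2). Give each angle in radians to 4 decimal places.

θ₁ = 0.7856, θ₂ = 1.3091, θ₃ = 0.0873

φ1=0.0° → target in arm frame (0.0001, -0.1946)
  A=0.1599, B=-0.4132, C=(l²−L²−A²−y'²−z²)/(2L)=-0.1792
  √(A²+B²)=0.4431;  θ1 = -1.2016+1.9871 ≈ 0.7856
arm 2 (φ=120.0°): x'=-0.1686, y'=0.0972
  e−x'=0.3286;  (l²−L²−(e−x')²−y'²−z²)/2L = -0.3141
  γ=atan2(-0.4132,0.3286)=-0.8990;  ψ=arccos(-0.5950)=2.2081;  θ2=γ+ψ≈1.3091
arm 3 (φ=240.0°): x'=0.1685, y'=0.0974
  A=-0.0085, B=-0.4132, C=(l²−L²−A²−y'²−z²)/(2L)=-0.0445
  √(A²+B²)=0.4133;  θ3 = -1.5913+1.6786 ≈ 0.0873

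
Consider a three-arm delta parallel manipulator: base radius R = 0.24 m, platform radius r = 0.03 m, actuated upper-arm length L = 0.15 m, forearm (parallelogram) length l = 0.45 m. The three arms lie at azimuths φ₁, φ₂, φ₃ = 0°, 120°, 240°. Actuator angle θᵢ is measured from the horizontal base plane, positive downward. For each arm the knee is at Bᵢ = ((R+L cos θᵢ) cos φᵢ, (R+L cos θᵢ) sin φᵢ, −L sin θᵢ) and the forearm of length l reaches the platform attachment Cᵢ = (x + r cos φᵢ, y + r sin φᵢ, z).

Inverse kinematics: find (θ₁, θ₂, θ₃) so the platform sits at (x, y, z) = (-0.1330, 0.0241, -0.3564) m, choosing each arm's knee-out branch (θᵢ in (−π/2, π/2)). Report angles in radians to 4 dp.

θ₁ = 1.2215, θ₂ = 0.0875, θ₃ = 0.3490

arm 1 (φ=0.0°): x'=-0.1330, y'=0.0241
  e−x'=0.3430;  (l²−L²−(e−x')²−y'²−z²)/2L = -0.2175
  √(A²+B²)=0.4946;  θ1 = -0.8046+2.0261 ≈ 1.2215
φ2=120.0° → target in arm frame (0.0874, 0.1031)
  A=0.1226, B=-0.3564, C=(l²−L²−A²−y'²−z²)/(2L)=0.0910
  √(A²+B²)=0.3769;  θ2 = -1.2394+1.3269 ≈ 0.0875
arm 3 (φ=240.0°): x'=0.0456, y'=-0.1272
  e−x'=0.1644;  (l²−L²−(e−x')²−y'²−z²)/2L = 0.0326
  √(A²+B²)=0.3925;  θ3 = -1.1387+1.4877 ≈ 0.3490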